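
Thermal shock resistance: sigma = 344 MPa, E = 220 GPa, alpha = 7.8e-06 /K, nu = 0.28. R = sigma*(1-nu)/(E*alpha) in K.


R = 344*(1-0.28)/(220*1000*7.8e-06) = 144 K

144


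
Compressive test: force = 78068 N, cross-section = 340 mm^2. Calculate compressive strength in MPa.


CS = 78068 / 340 = 229.6 MPa

229.6


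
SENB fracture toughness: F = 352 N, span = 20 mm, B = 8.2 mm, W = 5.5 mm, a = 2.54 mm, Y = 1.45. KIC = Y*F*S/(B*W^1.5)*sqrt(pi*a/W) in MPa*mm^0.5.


KIC = 1.45*352*20/(8.2*5.5^1.5)*sqrt(pi*2.54/5.5) = 116.25

116.25


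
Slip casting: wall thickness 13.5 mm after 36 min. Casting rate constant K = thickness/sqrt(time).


K = 13.5 / sqrt(36) = 13.5 / 6.0 = 2.25 mm/min^0.5

2.25


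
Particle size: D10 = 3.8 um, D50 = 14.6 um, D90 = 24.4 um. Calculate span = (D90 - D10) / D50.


Span = (24.4 - 3.8) / 14.6 = 20.6 / 14.6 = 1.411

1.411


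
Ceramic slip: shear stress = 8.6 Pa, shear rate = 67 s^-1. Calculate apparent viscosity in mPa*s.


eta = tau/gamma * 1000 = 8.6/67 * 1000 = 128.4 mPa*s

128.4


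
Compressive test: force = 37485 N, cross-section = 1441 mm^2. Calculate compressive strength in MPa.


CS = 37485 / 1441 = 26.0 MPa

26.0


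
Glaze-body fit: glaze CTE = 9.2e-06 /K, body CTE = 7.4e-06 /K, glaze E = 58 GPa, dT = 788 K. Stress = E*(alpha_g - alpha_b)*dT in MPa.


Stress = 58*1000*(9.2e-06 - 7.4e-06)*788 = 82.3 MPa

82.3


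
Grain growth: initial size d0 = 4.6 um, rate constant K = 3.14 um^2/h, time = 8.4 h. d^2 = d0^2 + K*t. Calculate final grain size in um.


d^2 = 4.6^2 + 3.14*8.4 = 47.536
d = sqrt(47.536) = 6.89 um

6.89


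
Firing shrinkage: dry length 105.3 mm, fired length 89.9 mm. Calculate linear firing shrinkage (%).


FS = (105.3 - 89.9) / 105.3 * 100 = 14.62%

14.62


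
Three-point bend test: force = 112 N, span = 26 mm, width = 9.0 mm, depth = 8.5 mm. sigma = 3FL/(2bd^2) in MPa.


sigma = 3*112*26/(2*9.0*8.5^2) = 6.7 MPa

6.7


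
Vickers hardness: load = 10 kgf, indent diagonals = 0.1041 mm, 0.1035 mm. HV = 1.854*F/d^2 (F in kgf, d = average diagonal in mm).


d_avg = (0.1041+0.1035)/2 = 0.1038 mm
HV = 1.854*10/0.1038^2 = 1721

1721


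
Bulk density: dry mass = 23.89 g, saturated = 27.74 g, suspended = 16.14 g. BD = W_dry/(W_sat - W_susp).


BD = 23.89 / (27.74 - 16.14) = 23.89 / 11.6 = 2.059 g/cm^3

2.059


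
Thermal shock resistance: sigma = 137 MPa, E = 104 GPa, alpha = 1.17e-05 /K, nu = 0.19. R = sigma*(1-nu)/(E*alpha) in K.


R = 137*(1-0.19)/(104*1000*1.17e-05) = 91 K

91


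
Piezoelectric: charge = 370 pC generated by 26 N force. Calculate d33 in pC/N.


d33 = 370 / 26 = 14.2 pC/N

14.2


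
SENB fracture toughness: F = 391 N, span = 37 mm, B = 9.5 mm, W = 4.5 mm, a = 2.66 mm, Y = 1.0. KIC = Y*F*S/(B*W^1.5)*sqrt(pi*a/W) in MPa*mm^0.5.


KIC = 1.0*391*37/(9.5*4.5^1.5)*sqrt(pi*2.66/4.5) = 217.39

217.39


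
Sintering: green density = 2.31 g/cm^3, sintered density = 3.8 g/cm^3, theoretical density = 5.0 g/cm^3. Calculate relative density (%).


Relative = 3.8 / 5.0 * 100 = 76.0%

76.0


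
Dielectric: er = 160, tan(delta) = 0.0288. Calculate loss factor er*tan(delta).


Loss = 160 * 0.0288 = 4.608

4.608


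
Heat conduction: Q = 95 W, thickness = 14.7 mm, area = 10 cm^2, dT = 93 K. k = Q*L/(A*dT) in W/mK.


k = 95*14.7/1000/(10/10000*93) = 15.02 W/mK

15.02


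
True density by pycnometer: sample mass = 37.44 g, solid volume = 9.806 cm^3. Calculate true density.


TD = 37.44 / 9.806 = 3.818 g/cm^3

3.818


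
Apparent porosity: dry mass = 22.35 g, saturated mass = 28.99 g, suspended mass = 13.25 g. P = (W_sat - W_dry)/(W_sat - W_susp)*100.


P = (28.99 - 22.35) / (28.99 - 13.25) * 100 = 6.64 / 15.74 * 100 = 42.2%

42.2


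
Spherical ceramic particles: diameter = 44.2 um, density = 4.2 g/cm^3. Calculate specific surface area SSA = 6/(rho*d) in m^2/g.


SSA = 6 / (4.2 * 44.2) = 0.032 m^2/g

0.032


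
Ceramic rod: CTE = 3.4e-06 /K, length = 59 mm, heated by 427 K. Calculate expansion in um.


dL = 3.4e-06 * 59 * 427 * 1000 = 85.656 um

85.656


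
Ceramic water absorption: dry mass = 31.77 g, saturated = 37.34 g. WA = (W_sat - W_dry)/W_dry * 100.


WA = (37.34 - 31.77) / 31.77 * 100 = 17.53%

17.53


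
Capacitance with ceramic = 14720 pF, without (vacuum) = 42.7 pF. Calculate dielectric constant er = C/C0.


er = 14720 / 42.7 = 344.73

344.73


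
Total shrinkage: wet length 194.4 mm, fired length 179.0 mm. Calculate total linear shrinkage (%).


TS = (194.4 - 179.0) / 194.4 * 100 = 7.92%

7.92


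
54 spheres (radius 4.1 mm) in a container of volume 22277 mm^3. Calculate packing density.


V_sphere = 4/3*pi*4.1^3 = 288.6956 mm^3
Total V = 54*288.6956 = 15589.5624 mm^3
PD = 15589.5624 / 22277 = 0.7

0.7


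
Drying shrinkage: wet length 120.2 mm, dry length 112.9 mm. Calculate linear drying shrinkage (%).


DS = (120.2 - 112.9) / 120.2 * 100 = 6.07%

6.07


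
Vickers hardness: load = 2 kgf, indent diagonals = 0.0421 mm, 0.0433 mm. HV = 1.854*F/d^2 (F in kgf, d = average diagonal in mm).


d_avg = (0.0421+0.0433)/2 = 0.0427 mm
HV = 1.854*2/0.0427^2 = 2034

2034


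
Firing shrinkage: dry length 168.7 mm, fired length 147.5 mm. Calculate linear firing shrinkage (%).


FS = (168.7 - 147.5) / 168.7 * 100 = 12.57%

12.57


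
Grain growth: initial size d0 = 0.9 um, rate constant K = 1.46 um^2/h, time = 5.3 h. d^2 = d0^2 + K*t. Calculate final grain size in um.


d^2 = 0.9^2 + 1.46*5.3 = 8.548
d = sqrt(8.548) = 2.92 um

2.92


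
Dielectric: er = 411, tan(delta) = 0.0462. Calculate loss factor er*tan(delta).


Loss = 411 * 0.0462 = 18.988

18.988


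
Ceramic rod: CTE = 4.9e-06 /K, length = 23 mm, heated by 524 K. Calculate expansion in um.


dL = 4.9e-06 * 23 * 524 * 1000 = 59.055 um

59.055


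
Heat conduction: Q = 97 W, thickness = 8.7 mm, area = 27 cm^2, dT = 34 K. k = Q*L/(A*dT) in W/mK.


k = 97*8.7/1000/(27/10000*34) = 9.19 W/mK

9.19


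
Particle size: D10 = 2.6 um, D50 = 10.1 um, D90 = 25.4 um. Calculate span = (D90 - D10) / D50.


Span = (25.4 - 2.6) / 10.1 = 22.8 / 10.1 = 2.257

2.257


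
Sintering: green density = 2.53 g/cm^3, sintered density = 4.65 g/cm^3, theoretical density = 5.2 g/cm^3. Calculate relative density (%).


Relative = 4.65 / 5.2 * 100 = 89.4%

89.4


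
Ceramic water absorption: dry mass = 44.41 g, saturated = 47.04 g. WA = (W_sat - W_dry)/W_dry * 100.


WA = (47.04 - 44.41) / 44.41 * 100 = 5.92%

5.92


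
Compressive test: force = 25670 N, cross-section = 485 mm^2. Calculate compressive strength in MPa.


CS = 25670 / 485 = 52.9 MPa

52.9


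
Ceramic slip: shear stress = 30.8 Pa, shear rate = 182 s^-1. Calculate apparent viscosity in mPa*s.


eta = tau/gamma * 1000 = 30.8/182 * 1000 = 169.2 mPa*s

169.2


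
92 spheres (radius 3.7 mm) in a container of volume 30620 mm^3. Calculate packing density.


V_sphere = 4/3*pi*3.7^3 = 212.1748 mm^3
Total V = 92*212.1748 = 19520.0816 mm^3
PD = 19520.0816 / 30620 = 0.637

0.637


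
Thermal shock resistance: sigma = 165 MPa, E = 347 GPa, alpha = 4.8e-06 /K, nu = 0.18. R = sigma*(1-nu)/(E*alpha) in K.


R = 165*(1-0.18)/(347*1000*4.8e-06) = 81 K

81


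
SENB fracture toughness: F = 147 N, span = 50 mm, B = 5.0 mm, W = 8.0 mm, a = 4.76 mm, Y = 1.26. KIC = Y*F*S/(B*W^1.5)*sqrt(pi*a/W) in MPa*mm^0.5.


KIC = 1.26*147*50/(5.0*8.0^1.5)*sqrt(pi*4.76/8.0) = 111.91

111.91


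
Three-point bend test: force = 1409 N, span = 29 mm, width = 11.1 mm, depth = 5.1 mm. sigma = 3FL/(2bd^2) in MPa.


sigma = 3*1409*29/(2*11.1*5.1^2) = 212.3 MPa

212.3


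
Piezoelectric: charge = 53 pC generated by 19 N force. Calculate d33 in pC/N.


d33 = 53 / 19 = 2.8 pC/N

2.8


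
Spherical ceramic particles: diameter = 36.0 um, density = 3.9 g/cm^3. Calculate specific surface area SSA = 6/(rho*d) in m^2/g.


SSA = 6 / (3.9 * 36.0) = 0.043 m^2/g

0.043


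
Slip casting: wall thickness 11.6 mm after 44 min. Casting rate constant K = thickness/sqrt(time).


K = 11.6 / sqrt(44) = 11.6 / 6.6332 = 1.749 mm/min^0.5

1.749


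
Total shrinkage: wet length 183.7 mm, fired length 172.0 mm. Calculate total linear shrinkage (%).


TS = (183.7 - 172.0) / 183.7 * 100 = 6.37%

6.37


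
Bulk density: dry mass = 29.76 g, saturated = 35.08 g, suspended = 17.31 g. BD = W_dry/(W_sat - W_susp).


BD = 29.76 / (35.08 - 17.31) = 29.76 / 17.77 = 1.675 g/cm^3

1.675


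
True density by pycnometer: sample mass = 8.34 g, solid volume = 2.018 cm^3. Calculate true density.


TD = 8.34 / 2.018 = 4.133 g/cm^3

4.133


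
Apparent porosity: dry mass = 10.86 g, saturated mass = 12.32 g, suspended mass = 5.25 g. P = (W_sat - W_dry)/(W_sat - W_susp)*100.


P = (12.32 - 10.86) / (12.32 - 5.25) * 100 = 1.46 / 7.07 * 100 = 20.7%

20.7


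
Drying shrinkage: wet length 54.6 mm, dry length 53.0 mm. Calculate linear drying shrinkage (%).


DS = (54.6 - 53.0) / 54.6 * 100 = 2.93%

2.93


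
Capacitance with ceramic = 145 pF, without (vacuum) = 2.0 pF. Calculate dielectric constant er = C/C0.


er = 145 / 2.0 = 72.5

72.5


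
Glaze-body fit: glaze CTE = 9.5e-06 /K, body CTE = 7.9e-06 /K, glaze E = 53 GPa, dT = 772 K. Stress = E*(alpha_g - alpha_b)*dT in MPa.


Stress = 53*1000*(9.5e-06 - 7.9e-06)*772 = 65.5 MPa

65.5


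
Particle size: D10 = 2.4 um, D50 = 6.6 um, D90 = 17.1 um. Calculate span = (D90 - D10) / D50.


Span = (17.1 - 2.4) / 6.6 = 14.7 / 6.6 = 2.227

2.227


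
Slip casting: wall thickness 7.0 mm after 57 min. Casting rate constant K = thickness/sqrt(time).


K = 7.0 / sqrt(57) = 7.0 / 7.5498 = 0.927 mm/min^0.5

0.927


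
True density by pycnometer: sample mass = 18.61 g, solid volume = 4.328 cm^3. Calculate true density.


TD = 18.61 / 4.328 = 4.3 g/cm^3

4.3


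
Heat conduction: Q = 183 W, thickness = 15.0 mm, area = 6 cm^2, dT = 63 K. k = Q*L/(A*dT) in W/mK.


k = 183*15.0/1000/(6/10000*63) = 72.62 W/mK

72.62


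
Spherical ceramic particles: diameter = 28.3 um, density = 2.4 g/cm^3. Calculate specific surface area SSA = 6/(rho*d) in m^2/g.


SSA = 6 / (2.4 * 28.3) = 0.088 m^2/g

0.088


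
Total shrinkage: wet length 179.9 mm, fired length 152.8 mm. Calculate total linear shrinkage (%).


TS = (179.9 - 152.8) / 179.9 * 100 = 15.06%

15.06


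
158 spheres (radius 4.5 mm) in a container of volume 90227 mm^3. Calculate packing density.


V_sphere = 4/3*pi*4.5^3 = 381.7035 mm^3
Total V = 158*381.7035 = 60309.153 mm^3
PD = 60309.153 / 90227 = 0.668

0.668


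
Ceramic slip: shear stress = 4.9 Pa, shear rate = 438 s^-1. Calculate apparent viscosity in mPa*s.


eta = tau/gamma * 1000 = 4.9/438 * 1000 = 11.2 mPa*s

11.2


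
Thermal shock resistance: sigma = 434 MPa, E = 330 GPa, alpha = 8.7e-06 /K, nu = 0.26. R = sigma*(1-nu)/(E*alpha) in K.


R = 434*(1-0.26)/(330*1000*8.7e-06) = 112 K

112


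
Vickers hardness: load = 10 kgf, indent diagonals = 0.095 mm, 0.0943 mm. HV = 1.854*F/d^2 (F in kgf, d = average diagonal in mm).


d_avg = (0.095+0.0943)/2 = 0.09465 mm
HV = 1.854*10/0.09465^2 = 2070

2070


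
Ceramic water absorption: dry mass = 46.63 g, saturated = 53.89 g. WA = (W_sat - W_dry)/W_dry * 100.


WA = (53.89 - 46.63) / 46.63 * 100 = 15.57%

15.57


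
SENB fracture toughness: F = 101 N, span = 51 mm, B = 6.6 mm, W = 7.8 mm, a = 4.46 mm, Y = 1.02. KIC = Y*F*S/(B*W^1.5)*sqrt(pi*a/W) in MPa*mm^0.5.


KIC = 1.02*101*51/(6.6*7.8^1.5)*sqrt(pi*4.46/7.8) = 48.98

48.98


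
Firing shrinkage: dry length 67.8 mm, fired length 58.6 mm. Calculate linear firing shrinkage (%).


FS = (67.8 - 58.6) / 67.8 * 100 = 13.57%

13.57


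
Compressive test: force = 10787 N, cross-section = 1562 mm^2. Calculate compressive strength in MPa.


CS = 10787 / 1562 = 6.9 MPa

6.9


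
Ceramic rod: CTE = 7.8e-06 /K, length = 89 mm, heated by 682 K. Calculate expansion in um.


dL = 7.8e-06 * 89 * 682 * 1000 = 473.444 um

473.444


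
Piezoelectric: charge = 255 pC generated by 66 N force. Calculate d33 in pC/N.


d33 = 255 / 66 = 3.9 pC/N

3.9


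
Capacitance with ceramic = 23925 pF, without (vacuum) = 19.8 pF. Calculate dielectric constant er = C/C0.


er = 23925 / 19.8 = 1208.33

1208.33


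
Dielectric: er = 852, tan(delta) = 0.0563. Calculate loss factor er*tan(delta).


Loss = 852 * 0.0563 = 47.968

47.968


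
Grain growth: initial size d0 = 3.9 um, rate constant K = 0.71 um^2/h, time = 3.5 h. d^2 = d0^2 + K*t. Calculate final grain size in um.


d^2 = 3.9^2 + 0.71*3.5 = 17.695
d = sqrt(17.695) = 4.21 um

4.21


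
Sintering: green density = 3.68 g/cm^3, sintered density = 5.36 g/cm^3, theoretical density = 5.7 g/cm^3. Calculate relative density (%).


Relative = 5.36 / 5.7 * 100 = 94.0%

94.0


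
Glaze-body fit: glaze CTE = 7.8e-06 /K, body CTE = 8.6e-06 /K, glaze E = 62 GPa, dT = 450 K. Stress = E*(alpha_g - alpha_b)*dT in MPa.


Stress = 62*1000*(7.8e-06 - 8.6e-06)*450 = -22.3 MPa

-22.3


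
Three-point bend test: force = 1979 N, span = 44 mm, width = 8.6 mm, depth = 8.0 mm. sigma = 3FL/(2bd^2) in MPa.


sigma = 3*1979*44/(2*8.6*8.0^2) = 237.3 MPa

237.3


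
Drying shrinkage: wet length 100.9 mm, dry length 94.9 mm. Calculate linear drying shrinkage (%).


DS = (100.9 - 94.9) / 100.9 * 100 = 5.95%

5.95


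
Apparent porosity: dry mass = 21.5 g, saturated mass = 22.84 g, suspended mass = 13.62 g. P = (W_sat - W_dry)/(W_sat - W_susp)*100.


P = (22.84 - 21.5) / (22.84 - 13.62) * 100 = 1.34 / 9.22 * 100 = 14.5%

14.5


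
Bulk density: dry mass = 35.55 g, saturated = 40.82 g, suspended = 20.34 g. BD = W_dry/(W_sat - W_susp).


BD = 35.55 / (40.82 - 20.34) = 35.55 / 20.48 = 1.736 g/cm^3

1.736


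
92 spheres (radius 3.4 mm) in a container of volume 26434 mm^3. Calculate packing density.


V_sphere = 4/3*pi*3.4^3 = 164.6362 mm^3
Total V = 92*164.6362 = 15146.5304 mm^3
PD = 15146.5304 / 26434 = 0.573

0.573


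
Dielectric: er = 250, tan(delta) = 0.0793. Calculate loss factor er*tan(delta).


Loss = 250 * 0.0793 = 19.825

19.825


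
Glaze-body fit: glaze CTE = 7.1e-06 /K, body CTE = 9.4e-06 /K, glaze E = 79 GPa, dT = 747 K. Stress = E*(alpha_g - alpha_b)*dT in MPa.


Stress = 79*1000*(7.1e-06 - 9.4e-06)*747 = -135.7 MPa

-135.7


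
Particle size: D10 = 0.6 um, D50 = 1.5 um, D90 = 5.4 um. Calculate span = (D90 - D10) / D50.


Span = (5.4 - 0.6) / 1.5 = 4.8 / 1.5 = 3.2

3.2


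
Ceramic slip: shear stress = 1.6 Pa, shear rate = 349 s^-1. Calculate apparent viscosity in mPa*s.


eta = tau/gamma * 1000 = 1.6/349 * 1000 = 4.6 mPa*s

4.6


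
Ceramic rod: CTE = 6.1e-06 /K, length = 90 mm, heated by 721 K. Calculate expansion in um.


dL = 6.1e-06 * 90 * 721 * 1000 = 395.829 um

395.829


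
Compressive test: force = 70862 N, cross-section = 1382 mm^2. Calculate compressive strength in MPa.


CS = 70862 / 1382 = 51.3 MPa

51.3


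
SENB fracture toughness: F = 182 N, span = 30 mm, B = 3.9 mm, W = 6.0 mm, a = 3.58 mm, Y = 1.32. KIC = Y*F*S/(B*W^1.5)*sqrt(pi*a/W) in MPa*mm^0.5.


KIC = 1.32*182*30/(3.9*6.0^1.5)*sqrt(pi*3.58/6.0) = 172.15

172.15


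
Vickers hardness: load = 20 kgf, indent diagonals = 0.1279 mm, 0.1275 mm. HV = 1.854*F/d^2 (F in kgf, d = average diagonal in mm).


d_avg = (0.1279+0.1275)/2 = 0.1277 mm
HV = 1.854*20/0.1277^2 = 2274

2274


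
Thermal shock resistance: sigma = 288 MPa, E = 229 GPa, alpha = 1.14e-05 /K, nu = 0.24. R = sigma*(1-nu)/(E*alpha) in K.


R = 288*(1-0.24)/(229*1000*1.14e-05) = 84 K

84


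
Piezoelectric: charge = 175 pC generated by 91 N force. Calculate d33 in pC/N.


d33 = 175 / 91 = 1.9 pC/N

1.9


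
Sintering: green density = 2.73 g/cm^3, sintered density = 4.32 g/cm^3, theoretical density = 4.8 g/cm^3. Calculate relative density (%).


Relative = 4.32 / 4.8 * 100 = 90.0%

90.0


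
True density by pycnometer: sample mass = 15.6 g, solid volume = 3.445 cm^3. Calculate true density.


TD = 15.6 / 3.445 = 4.528 g/cm^3

4.528


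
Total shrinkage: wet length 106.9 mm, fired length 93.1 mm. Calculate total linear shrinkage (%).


TS = (106.9 - 93.1) / 106.9 * 100 = 12.91%

12.91


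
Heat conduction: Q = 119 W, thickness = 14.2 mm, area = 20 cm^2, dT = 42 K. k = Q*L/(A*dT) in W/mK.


k = 119*14.2/1000/(20/10000*42) = 20.12 W/mK

20.12


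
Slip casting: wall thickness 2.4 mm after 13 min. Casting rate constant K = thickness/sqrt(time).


K = 2.4 / sqrt(13) = 2.4 / 3.6056 = 0.666 mm/min^0.5

0.666


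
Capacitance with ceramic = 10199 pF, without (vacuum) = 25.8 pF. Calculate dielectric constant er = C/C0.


er = 10199 / 25.8 = 395.31

395.31


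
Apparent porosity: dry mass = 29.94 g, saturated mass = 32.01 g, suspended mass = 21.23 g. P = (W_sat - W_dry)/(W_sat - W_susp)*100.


P = (32.01 - 29.94) / (32.01 - 21.23) * 100 = 2.07 / 10.78 * 100 = 19.2%

19.2


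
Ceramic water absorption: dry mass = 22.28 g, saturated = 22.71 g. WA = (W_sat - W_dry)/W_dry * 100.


WA = (22.71 - 22.28) / 22.28 * 100 = 1.93%

1.93


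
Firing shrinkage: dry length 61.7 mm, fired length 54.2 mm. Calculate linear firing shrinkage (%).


FS = (61.7 - 54.2) / 61.7 * 100 = 12.16%

12.16


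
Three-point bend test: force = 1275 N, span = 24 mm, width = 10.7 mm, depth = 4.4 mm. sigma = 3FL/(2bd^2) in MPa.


sigma = 3*1275*24/(2*10.7*4.4^2) = 221.6 MPa

221.6


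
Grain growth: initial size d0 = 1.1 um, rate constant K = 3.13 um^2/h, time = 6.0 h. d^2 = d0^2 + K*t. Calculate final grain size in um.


d^2 = 1.1^2 + 3.13*6.0 = 19.99
d = sqrt(19.99) = 4.47 um

4.47


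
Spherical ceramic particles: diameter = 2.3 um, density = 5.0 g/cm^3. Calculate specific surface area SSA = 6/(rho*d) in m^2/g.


SSA = 6 / (5.0 * 2.3) = 0.522 m^2/g

0.522


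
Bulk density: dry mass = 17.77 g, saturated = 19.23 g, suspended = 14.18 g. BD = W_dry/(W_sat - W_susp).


BD = 17.77 / (19.23 - 14.18) = 17.77 / 5.05 = 3.519 g/cm^3

3.519


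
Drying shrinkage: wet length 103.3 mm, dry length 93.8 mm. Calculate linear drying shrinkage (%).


DS = (103.3 - 93.8) / 103.3 * 100 = 9.2%

9.2


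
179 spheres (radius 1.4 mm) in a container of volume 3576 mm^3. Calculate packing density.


V_sphere = 4/3*pi*1.4^3 = 11.494 mm^3
Total V = 179*11.494 = 2057.426 mm^3
PD = 2057.426 / 3576 = 0.575

0.575


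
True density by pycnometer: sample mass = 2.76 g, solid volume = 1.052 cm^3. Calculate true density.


TD = 2.76 / 1.052 = 2.624 g/cm^3

2.624


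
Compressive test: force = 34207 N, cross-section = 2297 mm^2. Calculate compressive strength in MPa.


CS = 34207 / 2297 = 14.9 MPa

14.9


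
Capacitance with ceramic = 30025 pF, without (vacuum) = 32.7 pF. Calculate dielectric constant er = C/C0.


er = 30025 / 32.7 = 918.2

918.2


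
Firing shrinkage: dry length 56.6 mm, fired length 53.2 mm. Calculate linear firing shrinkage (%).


FS = (56.6 - 53.2) / 56.6 * 100 = 6.01%

6.01


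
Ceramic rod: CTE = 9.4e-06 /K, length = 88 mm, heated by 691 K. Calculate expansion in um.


dL = 9.4e-06 * 88 * 691 * 1000 = 571.595 um

571.595


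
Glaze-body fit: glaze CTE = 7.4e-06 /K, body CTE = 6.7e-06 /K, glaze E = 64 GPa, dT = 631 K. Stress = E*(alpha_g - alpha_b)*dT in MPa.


Stress = 64*1000*(7.4e-06 - 6.7e-06)*631 = 28.3 MPa

28.3


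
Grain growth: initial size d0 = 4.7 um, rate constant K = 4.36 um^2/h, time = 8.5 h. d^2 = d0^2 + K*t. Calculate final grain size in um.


d^2 = 4.7^2 + 4.36*8.5 = 59.15
d = sqrt(59.15) = 7.69 um

7.69


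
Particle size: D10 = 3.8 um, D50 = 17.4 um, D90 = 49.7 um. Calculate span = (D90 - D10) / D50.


Span = (49.7 - 3.8) / 17.4 = 45.9 / 17.4 = 2.638

2.638


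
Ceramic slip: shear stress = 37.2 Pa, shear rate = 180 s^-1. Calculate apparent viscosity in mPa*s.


eta = tau/gamma * 1000 = 37.2/180 * 1000 = 206.7 mPa*s

206.7


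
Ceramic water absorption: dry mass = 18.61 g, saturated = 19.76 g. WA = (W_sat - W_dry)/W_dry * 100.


WA = (19.76 - 18.61) / 18.61 * 100 = 6.18%

6.18


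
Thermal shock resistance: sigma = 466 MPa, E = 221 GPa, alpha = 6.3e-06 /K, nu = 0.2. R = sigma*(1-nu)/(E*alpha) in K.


R = 466*(1-0.2)/(221*1000*6.3e-06) = 268 K

268


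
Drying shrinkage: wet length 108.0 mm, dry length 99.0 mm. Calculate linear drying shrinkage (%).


DS = (108.0 - 99.0) / 108.0 * 100 = 8.33%

8.33


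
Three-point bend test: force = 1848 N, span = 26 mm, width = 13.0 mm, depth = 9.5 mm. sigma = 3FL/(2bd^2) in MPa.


sigma = 3*1848*26/(2*13.0*9.5^2) = 61.4 MPa

61.4


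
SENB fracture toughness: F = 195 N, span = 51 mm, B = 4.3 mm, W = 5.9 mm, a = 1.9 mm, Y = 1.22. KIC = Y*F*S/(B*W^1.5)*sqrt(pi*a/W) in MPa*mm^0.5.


KIC = 1.22*195*51/(4.3*5.9^1.5)*sqrt(pi*1.9/5.9) = 198.04

198.04


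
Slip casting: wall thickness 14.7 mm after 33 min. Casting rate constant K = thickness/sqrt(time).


K = 14.7 / sqrt(33) = 14.7 / 5.7446 = 2.559 mm/min^0.5

2.559


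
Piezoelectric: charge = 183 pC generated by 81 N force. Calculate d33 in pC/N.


d33 = 183 / 81 = 2.3 pC/N

2.3


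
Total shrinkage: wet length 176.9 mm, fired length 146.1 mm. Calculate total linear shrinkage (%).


TS = (176.9 - 146.1) / 176.9 * 100 = 17.41%

17.41


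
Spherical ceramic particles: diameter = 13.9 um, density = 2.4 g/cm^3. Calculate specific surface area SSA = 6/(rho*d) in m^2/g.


SSA = 6 / (2.4 * 13.9) = 0.18 m^2/g

0.18


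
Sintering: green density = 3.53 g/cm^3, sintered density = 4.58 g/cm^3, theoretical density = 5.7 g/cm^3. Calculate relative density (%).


Relative = 4.58 / 5.7 * 100 = 80.4%

80.4


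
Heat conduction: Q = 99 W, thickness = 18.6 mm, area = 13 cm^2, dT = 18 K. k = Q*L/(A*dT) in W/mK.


k = 99*18.6/1000/(13/10000*18) = 78.69 W/mK

78.69


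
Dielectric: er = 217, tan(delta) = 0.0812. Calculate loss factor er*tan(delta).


Loss = 217 * 0.0812 = 17.62

17.62


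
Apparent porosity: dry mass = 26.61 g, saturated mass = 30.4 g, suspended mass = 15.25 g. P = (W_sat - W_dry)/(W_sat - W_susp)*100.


P = (30.4 - 26.61) / (30.4 - 15.25) * 100 = 3.79 / 15.15 * 100 = 25.0%

25.0


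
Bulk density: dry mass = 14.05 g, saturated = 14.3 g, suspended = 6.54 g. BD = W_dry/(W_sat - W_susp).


BD = 14.05 / (14.3 - 6.54) = 14.05 / 7.76 = 1.811 g/cm^3

1.811


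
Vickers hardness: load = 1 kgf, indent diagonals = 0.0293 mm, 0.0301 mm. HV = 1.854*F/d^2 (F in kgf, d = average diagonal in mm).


d_avg = (0.0293+0.0301)/2 = 0.0297 mm
HV = 1.854*1/0.0297^2 = 2102

2102


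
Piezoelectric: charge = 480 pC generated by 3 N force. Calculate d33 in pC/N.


d33 = 480 / 3 = 160.0 pC/N

160.0


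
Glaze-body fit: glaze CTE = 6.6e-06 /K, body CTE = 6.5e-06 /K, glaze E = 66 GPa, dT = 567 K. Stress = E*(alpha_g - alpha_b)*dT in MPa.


Stress = 66*1000*(6.6e-06 - 6.5e-06)*567 = 3.7 MPa

3.7


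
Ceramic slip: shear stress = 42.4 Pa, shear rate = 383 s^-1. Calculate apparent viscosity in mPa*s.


eta = tau/gamma * 1000 = 42.4/383 * 1000 = 110.7 mPa*s

110.7


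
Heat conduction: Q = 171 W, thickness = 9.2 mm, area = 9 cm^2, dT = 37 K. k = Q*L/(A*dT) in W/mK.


k = 171*9.2/1000/(9/10000*37) = 47.24 W/mK

47.24


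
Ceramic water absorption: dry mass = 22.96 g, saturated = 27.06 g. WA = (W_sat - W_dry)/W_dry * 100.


WA = (27.06 - 22.96) / 22.96 * 100 = 17.86%

17.86


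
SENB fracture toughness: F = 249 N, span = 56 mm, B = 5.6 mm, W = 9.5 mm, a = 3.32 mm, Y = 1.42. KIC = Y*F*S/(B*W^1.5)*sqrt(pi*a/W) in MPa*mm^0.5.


KIC = 1.42*249*56/(5.6*9.5^1.5)*sqrt(pi*3.32/9.5) = 126.53

126.53


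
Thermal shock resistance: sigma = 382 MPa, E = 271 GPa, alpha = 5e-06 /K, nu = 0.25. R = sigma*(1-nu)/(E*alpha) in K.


R = 382*(1-0.25)/(271*1000*5e-06) = 211 K

211


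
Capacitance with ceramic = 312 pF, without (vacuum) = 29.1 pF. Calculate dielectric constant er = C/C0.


er = 312 / 29.1 = 10.72

10.72


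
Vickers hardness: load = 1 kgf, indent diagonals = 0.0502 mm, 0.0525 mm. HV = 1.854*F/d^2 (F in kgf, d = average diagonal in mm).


d_avg = (0.0502+0.0525)/2 = 0.05135 mm
HV = 1.854*1/0.05135^2 = 703

703


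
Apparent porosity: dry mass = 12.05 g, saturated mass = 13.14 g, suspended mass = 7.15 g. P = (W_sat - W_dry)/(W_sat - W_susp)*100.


P = (13.14 - 12.05) / (13.14 - 7.15) * 100 = 1.09 / 5.99 * 100 = 18.2%

18.2


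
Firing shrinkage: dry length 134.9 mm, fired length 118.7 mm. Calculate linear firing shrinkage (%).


FS = (134.9 - 118.7) / 134.9 * 100 = 12.01%

12.01


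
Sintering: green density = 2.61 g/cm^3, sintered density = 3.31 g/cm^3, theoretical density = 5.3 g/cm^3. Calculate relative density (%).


Relative = 3.31 / 5.3 * 100 = 62.5%

62.5


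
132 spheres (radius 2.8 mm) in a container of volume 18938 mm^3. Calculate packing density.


V_sphere = 4/3*pi*2.8^3 = 91.9523 mm^3
Total V = 132*91.9523 = 12137.7036 mm^3
PD = 12137.7036 / 18938 = 0.641

0.641


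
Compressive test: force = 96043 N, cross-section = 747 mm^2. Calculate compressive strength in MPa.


CS = 96043 / 747 = 128.6 MPa

128.6


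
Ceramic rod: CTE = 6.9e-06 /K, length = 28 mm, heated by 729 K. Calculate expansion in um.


dL = 6.9e-06 * 28 * 729 * 1000 = 140.843 um

140.843


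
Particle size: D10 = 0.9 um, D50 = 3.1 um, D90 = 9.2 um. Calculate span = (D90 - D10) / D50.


Span = (9.2 - 0.9) / 3.1 = 8.3 / 3.1 = 2.677

2.677


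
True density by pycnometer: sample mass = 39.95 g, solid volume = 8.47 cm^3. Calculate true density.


TD = 39.95 / 8.47 = 4.717 g/cm^3

4.717


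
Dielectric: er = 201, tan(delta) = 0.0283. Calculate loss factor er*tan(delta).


Loss = 201 * 0.0283 = 5.688

5.688


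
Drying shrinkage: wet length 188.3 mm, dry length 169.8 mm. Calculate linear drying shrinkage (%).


DS = (188.3 - 169.8) / 188.3 * 100 = 9.82%

9.82


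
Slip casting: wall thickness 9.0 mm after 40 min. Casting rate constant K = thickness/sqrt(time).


K = 9.0 / sqrt(40) = 9.0 / 6.3246 = 1.423 mm/min^0.5

1.423


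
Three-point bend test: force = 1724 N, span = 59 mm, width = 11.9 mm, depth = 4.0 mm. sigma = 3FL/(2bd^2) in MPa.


sigma = 3*1724*59/(2*11.9*4.0^2) = 801.3 MPa

801.3


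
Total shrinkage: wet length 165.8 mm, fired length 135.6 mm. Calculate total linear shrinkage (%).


TS = (165.8 - 135.6) / 165.8 * 100 = 18.21%

18.21


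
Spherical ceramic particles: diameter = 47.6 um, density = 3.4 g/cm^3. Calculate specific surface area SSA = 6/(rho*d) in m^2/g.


SSA = 6 / (3.4 * 47.6) = 0.037 m^2/g

0.037


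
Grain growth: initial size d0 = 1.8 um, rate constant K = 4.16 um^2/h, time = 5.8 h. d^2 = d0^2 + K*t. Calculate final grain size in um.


d^2 = 1.8^2 + 4.16*5.8 = 27.368
d = sqrt(27.368) = 5.23 um

5.23


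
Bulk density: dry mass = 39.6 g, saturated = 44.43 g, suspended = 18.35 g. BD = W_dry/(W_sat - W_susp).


BD = 39.6 / (44.43 - 18.35) = 39.6 / 26.08 = 1.518 g/cm^3

1.518


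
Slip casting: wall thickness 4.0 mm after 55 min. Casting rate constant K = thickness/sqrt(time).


K = 4.0 / sqrt(55) = 4.0 / 7.4162 = 0.539 mm/min^0.5

0.539


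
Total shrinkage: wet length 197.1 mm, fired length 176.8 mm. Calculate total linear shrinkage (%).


TS = (197.1 - 176.8) / 197.1 * 100 = 10.3%

10.3


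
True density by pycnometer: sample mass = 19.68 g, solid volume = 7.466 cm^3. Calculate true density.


TD = 19.68 / 7.466 = 2.636 g/cm^3

2.636


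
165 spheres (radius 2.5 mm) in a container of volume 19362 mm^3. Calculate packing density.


V_sphere = 4/3*pi*2.5^3 = 65.4498 mm^3
Total V = 165*65.4498 = 10799.217 mm^3
PD = 10799.217 / 19362 = 0.558

0.558


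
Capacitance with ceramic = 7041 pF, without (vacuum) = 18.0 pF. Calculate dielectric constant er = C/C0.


er = 7041 / 18.0 = 391.17

391.17


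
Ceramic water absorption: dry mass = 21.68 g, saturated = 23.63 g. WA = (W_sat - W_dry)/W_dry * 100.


WA = (23.63 - 21.68) / 21.68 * 100 = 8.99%

8.99


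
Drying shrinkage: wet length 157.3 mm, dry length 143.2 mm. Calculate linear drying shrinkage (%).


DS = (157.3 - 143.2) / 157.3 * 100 = 8.96%

8.96


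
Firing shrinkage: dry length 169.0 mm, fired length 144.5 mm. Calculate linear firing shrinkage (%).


FS = (169.0 - 144.5) / 169.0 * 100 = 14.5%

14.5


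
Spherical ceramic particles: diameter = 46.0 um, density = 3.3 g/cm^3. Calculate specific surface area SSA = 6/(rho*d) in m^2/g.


SSA = 6 / (3.3 * 46.0) = 0.04 m^2/g

0.04


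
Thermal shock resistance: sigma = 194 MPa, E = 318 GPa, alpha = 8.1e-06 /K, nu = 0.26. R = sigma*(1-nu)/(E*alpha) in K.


R = 194*(1-0.26)/(318*1000*8.1e-06) = 56 K

56


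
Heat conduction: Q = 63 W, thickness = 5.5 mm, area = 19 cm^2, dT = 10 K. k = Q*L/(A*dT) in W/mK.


k = 63*5.5/1000/(19/10000*10) = 18.24 W/mK

18.24


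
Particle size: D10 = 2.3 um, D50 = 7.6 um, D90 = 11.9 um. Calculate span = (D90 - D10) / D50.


Span = (11.9 - 2.3) / 7.6 = 9.6 / 7.6 = 1.263

1.263


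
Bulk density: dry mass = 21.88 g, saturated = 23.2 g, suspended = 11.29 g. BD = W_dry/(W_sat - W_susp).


BD = 21.88 / (23.2 - 11.29) = 21.88 / 11.91 = 1.837 g/cm^3

1.837


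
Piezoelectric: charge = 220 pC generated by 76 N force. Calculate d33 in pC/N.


d33 = 220 / 76 = 2.9 pC/N

2.9


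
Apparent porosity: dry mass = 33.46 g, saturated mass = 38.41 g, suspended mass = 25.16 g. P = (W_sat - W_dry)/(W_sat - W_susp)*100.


P = (38.41 - 33.46) / (38.41 - 25.16) * 100 = 4.95 / 13.25 * 100 = 37.4%

37.4


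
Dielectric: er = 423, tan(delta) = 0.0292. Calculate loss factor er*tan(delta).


Loss = 423 * 0.0292 = 12.352

12.352


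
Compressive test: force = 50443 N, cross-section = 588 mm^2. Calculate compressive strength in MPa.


CS = 50443 / 588 = 85.8 MPa

85.8


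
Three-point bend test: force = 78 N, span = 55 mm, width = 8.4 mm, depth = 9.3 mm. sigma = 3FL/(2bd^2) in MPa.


sigma = 3*78*55/(2*8.4*9.3^2) = 8.9 MPa

8.9


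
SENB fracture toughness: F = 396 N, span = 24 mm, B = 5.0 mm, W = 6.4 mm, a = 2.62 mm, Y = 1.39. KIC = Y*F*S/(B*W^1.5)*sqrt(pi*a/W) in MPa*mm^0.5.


KIC = 1.39*396*24/(5.0*6.4^1.5)*sqrt(pi*2.62/6.4) = 185.06

185.06


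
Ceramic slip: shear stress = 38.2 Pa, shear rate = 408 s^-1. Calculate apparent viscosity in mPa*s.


eta = tau/gamma * 1000 = 38.2/408 * 1000 = 93.6 mPa*s

93.6


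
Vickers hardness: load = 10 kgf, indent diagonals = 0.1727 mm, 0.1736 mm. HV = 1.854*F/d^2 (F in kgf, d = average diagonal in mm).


d_avg = (0.1727+0.1736)/2 = 0.17315 mm
HV = 1.854*10/0.17315^2 = 618

618


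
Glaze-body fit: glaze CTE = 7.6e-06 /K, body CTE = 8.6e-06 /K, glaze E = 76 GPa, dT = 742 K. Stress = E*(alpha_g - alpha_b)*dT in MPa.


Stress = 76*1000*(7.6e-06 - 8.6e-06)*742 = -56.4 MPa

-56.4


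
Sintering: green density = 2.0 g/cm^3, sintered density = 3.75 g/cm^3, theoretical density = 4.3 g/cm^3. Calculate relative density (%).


Relative = 3.75 / 4.3 * 100 = 87.2%

87.2


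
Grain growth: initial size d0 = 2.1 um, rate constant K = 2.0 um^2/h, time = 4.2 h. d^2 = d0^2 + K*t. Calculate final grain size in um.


d^2 = 2.1^2 + 2.0*4.2 = 12.81
d = sqrt(12.81) = 3.58 um

3.58


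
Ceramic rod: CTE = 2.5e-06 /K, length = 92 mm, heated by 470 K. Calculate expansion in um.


dL = 2.5e-06 * 92 * 470 * 1000 = 108.1 um

108.1


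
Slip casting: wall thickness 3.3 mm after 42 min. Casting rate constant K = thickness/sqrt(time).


K = 3.3 / sqrt(42) = 3.3 / 6.4807 = 0.509 mm/min^0.5

0.509


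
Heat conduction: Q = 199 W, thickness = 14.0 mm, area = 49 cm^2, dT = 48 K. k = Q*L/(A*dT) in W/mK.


k = 199*14.0/1000/(49/10000*48) = 11.85 W/mK

11.85


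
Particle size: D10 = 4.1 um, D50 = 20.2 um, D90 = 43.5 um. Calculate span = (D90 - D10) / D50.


Span = (43.5 - 4.1) / 20.2 = 39.4 / 20.2 = 1.95

1.95


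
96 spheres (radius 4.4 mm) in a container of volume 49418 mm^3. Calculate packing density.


V_sphere = 4/3*pi*4.4^3 = 356.8179 mm^3
Total V = 96*356.8179 = 34254.5184 mm^3
PD = 34254.5184 / 49418 = 0.693

0.693


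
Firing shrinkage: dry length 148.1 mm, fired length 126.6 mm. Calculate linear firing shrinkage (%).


FS = (148.1 - 126.6) / 148.1 * 100 = 14.52%

14.52


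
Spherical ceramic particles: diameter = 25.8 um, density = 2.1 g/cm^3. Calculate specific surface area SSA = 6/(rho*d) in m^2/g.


SSA = 6 / (2.1 * 25.8) = 0.111 m^2/g

0.111


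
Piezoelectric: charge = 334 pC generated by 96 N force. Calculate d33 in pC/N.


d33 = 334 / 96 = 3.5 pC/N

3.5


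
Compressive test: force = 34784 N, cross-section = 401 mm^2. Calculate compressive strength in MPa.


CS = 34784 / 401 = 86.7 MPa

86.7


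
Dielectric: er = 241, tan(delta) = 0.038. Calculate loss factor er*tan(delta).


Loss = 241 * 0.038 = 9.158

9.158


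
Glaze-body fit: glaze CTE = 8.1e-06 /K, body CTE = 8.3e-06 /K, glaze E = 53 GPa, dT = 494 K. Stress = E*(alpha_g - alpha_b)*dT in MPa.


Stress = 53*1000*(8.1e-06 - 8.3e-06)*494 = -5.2 MPa

-5.2


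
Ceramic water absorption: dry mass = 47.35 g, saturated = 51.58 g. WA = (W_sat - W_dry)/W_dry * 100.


WA = (51.58 - 47.35) / 47.35 * 100 = 8.93%

8.93


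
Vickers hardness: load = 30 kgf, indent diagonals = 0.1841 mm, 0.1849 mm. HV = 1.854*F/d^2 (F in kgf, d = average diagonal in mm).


d_avg = (0.1841+0.1849)/2 = 0.1845 mm
HV = 1.854*30/0.1845^2 = 1634

1634


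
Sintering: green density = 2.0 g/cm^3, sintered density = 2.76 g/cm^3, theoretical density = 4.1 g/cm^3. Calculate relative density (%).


Relative = 2.76 / 4.1 * 100 = 67.3%

67.3


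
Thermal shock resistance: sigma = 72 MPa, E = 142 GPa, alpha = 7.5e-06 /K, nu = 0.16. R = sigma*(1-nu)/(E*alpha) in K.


R = 72*(1-0.16)/(142*1000*7.5e-06) = 57 K

57


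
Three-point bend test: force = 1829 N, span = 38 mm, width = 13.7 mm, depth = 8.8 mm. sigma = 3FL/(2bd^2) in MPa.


sigma = 3*1829*38/(2*13.7*8.8^2) = 98.3 MPa

98.3


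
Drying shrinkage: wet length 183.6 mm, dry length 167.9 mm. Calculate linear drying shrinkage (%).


DS = (183.6 - 167.9) / 183.6 * 100 = 8.55%

8.55


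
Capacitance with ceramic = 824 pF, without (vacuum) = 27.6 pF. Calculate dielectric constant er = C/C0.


er = 824 / 27.6 = 29.86

29.86


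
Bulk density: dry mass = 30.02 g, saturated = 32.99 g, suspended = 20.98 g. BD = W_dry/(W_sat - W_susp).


BD = 30.02 / (32.99 - 20.98) = 30.02 / 12.01 = 2.5 g/cm^3

2.5


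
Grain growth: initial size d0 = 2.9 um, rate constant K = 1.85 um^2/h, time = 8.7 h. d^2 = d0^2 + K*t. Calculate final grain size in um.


d^2 = 2.9^2 + 1.85*8.7 = 24.505
d = sqrt(24.505) = 4.95 um

4.95


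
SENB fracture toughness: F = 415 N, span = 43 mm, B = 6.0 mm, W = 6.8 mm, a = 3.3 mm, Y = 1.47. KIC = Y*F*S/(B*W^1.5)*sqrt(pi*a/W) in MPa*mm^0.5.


KIC = 1.47*415*43/(6.0*6.8^1.5)*sqrt(pi*3.3/6.8) = 304.44

304.44


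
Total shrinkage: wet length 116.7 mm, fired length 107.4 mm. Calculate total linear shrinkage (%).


TS = (116.7 - 107.4) / 116.7 * 100 = 7.97%

7.97


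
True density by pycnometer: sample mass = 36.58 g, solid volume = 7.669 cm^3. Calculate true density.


TD = 36.58 / 7.669 = 4.77 g/cm^3

4.77


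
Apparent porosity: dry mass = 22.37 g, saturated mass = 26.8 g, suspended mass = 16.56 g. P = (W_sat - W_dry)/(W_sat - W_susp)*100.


P = (26.8 - 22.37) / (26.8 - 16.56) * 100 = 4.43 / 10.24 * 100 = 43.3%

43.3


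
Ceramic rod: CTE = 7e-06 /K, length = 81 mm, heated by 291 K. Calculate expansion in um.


dL = 7e-06 * 81 * 291 * 1000 = 164.997 um

164.997


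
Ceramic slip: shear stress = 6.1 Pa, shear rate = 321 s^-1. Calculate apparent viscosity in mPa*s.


eta = tau/gamma * 1000 = 6.1/321 * 1000 = 19.0 mPa*s

19.0


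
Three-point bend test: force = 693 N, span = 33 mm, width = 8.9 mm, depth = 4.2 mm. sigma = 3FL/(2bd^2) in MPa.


sigma = 3*693*33/(2*8.9*4.2^2) = 218.5 MPa

218.5


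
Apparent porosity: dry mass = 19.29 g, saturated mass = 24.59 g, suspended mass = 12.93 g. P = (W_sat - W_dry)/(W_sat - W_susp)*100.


P = (24.59 - 19.29) / (24.59 - 12.93) * 100 = 5.3 / 11.66 * 100 = 45.5%

45.5


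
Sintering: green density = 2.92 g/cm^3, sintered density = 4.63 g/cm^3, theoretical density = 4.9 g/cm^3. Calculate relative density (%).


Relative = 4.63 / 4.9 * 100 = 94.5%

94.5


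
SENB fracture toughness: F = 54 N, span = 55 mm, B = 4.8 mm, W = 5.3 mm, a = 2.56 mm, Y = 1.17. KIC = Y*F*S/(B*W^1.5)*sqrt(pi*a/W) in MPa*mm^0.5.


KIC = 1.17*54*55/(4.8*5.3^1.5)*sqrt(pi*2.56/5.3) = 73.09

73.09


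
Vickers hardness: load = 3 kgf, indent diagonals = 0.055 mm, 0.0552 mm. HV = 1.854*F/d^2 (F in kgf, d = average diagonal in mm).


d_avg = (0.055+0.0552)/2 = 0.0551 mm
HV = 1.854*3/0.0551^2 = 1832

1832


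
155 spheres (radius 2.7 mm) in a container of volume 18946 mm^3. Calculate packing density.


V_sphere = 4/3*pi*2.7^3 = 82.448 mm^3
Total V = 155*82.448 = 12779.44 mm^3
PD = 12779.44 / 18946 = 0.675

0.675


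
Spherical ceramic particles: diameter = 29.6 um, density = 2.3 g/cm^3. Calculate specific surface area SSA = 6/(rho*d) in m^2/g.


SSA = 6 / (2.3 * 29.6) = 0.088 m^2/g

0.088


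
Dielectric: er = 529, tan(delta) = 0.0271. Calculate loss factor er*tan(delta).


Loss = 529 * 0.0271 = 14.336

14.336


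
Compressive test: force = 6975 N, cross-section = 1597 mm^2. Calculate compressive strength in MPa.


CS = 6975 / 1597 = 4.4 MPa

4.4


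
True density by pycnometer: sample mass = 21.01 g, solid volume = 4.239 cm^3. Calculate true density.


TD = 21.01 / 4.239 = 4.956 g/cm^3

4.956


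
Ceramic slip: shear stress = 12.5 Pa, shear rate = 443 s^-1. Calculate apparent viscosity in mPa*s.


eta = tau/gamma * 1000 = 12.5/443 * 1000 = 28.2 mPa*s

28.2


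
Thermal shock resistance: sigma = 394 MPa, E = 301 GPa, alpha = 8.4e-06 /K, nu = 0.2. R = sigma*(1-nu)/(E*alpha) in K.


R = 394*(1-0.2)/(301*1000*8.4e-06) = 125 K

125


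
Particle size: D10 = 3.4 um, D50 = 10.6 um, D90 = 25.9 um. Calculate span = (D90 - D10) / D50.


Span = (25.9 - 3.4) / 10.6 = 22.5 / 10.6 = 2.123

2.123


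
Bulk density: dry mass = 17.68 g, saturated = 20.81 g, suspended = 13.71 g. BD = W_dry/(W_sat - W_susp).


BD = 17.68 / (20.81 - 13.71) = 17.68 / 7.1 = 2.49 g/cm^3

2.49


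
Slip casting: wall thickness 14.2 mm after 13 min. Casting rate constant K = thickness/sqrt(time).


K = 14.2 / sqrt(13) = 14.2 / 3.6056 = 3.938 mm/min^0.5

3.938


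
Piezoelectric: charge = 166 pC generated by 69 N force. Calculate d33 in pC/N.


d33 = 166 / 69 = 2.4 pC/N

2.4


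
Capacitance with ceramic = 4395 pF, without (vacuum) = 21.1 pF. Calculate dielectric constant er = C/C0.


er = 4395 / 21.1 = 208.29

208.29


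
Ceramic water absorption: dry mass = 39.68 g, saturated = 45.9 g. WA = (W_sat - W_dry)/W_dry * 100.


WA = (45.9 - 39.68) / 39.68 * 100 = 15.68%

15.68


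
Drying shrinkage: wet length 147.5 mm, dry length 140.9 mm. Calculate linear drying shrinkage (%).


DS = (147.5 - 140.9) / 147.5 * 100 = 4.47%

4.47


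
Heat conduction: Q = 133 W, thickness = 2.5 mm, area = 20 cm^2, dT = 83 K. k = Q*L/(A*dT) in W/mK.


k = 133*2.5/1000/(20/10000*83) = 2.0 W/mK

2.0


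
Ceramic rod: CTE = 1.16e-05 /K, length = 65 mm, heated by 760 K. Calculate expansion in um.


dL = 1.16e-05 * 65 * 760 * 1000 = 573.04 um

573.04
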